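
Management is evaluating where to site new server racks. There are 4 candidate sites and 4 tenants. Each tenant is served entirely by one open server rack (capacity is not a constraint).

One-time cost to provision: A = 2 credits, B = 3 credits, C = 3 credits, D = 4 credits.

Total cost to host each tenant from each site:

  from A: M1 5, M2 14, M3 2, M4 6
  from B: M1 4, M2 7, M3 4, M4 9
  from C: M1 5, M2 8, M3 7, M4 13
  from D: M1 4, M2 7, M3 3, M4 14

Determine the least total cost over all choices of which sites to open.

For any fixed open set, each tenant goes to its cheapest open site; total = fixed + service.
{A, B}: M1→B 4, M2→B 7, M3→A 2, M4→A 6. Service 19; fixed 5; total 24.
{A, D}: M1→D 4, M2→D 7, M3→A 2, M4→A 6. Service 19; fixed 6; total 25.
{A, C}: M1→A 5, M2→C 8, M3→A 2, M4→A 6. Service 21; fixed 5; total 26.
{A, B, C, D}: M1→B 4, M2→B 7, M3→A 2, M4→A 6. Service 19; fixed 12; total 31.
No other subset beats 24.

Minimum total cost: 24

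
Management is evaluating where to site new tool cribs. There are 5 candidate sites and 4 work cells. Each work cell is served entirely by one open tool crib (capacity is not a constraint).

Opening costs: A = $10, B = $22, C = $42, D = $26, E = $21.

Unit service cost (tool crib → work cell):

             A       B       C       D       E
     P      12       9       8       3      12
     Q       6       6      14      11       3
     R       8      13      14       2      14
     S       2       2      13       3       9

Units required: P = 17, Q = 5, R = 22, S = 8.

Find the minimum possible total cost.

Minimum total cost: 177

For any fixed open set, each work cell goes to its cheapest open site; total = fixed + service.
{A, D}: P→D 3·17=51, Q→A 6·5=30, R→D 2·22=44, S→A 2·8=16. Service 141; fixed 36; total 177.
{D, E}: service 134 + fixed 47 = 181
{A, D, E}: P→D 3·17=51, Q→E 3·5=15, R→D 2·22=44, S→A 2·8=16. Service 126; fixed 57; total 183.
{A, B, C, D, E}: service 126 + fixed 121 = 247
No other subset beats 177.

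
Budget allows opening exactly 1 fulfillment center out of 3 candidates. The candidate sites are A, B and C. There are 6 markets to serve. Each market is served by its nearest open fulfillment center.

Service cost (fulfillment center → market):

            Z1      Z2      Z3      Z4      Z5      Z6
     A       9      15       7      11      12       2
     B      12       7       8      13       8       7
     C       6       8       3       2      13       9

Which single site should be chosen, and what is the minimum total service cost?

Choose C only; total service cost 41.

With exactly 1 open, each market uses its cheapest among the chosen.
{C}: Z1→C 6, Z2→C 8, Z3→C 3, Z4→C 2, Z5→C 13, Z6→C 9. Service cost 41.
{B}: service cost 55
{A}: service cost 56
Among all 3 size-1 choices, {C} is lowest.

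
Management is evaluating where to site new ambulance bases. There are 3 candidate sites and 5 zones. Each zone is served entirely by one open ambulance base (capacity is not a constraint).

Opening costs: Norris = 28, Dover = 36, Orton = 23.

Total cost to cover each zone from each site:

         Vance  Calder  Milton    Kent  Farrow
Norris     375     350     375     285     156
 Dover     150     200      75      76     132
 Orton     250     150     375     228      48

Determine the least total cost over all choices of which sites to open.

Minimum total cost: 558

For any fixed open set, each zone goes to its cheapest open site; total = fixed + service.
{Dover, Orton}: Vance→Dover 150, Calder→Orton 150, Milton→Dover 75, Kent→Dover 76, Farrow→Orton 48. Service 499; fixed 59; total 558.
{Norris, Dover, Orton}: service 499 + fixed 87 = 586
{Dover}: Vance→Dover 150, Calder→Dover 200, Milton→Dover 75, Kent→Dover 76, Farrow→Dover 132. Service 633; fixed 36; total 669.
{Orton}: service 1051 + fixed 23 = 1074
No other subset beats 558.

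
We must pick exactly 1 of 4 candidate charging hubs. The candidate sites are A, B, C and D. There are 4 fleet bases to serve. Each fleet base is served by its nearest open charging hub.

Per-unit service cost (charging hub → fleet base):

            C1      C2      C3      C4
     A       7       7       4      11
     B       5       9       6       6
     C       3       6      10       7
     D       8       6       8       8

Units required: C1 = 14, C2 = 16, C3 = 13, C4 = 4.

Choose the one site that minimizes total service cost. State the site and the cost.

Choose C only; total service cost 296.

With exactly 1 open, each fleet base uses its cheapest among the chosen.
{C}: C1→C 3·14=42, C2→C 6·16=96, C3→C 10·13=130, C4→C 7·4=28. Service cost 296.
{A}: service cost 306
{B}: service cost 316
Among all 4 size-1 choices, {C} is lowest.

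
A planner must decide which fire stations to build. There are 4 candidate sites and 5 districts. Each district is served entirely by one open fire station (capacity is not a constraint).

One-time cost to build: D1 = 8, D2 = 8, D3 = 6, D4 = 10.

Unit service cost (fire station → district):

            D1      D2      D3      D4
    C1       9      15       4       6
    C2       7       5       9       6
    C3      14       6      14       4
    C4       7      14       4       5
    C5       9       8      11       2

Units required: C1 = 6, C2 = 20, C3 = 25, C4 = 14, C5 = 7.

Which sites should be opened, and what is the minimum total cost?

For any fixed open set, each district goes to its cheapest open site; total = fixed + service.
{D2, D3, D4}: C1→D3 4·6=24, C2→D2 5·20=100, C3→D4 4·25=100, C4→D3 4·14=56, C5→D4 2·7=14. Service 294; fixed 24; total 318.
{D1, D2, D3, D4}: service 294 + fixed 32 = 326
{D3, D4}: service 314 + fixed 16 = 330
{D3}: service 687 + fixed 6 = 693
No other subset beats 318.

Open D2, D3 and D4; minimum total cost 318.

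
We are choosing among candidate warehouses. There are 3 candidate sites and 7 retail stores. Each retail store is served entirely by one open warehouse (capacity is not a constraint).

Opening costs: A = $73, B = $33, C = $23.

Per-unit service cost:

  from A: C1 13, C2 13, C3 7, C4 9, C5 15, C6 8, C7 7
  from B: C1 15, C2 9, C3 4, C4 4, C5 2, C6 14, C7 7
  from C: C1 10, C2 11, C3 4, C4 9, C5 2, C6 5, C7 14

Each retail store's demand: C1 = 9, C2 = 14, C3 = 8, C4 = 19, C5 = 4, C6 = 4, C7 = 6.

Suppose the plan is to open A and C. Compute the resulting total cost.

Total cost: 613

Each retail store is assigned to its cheapest site among the open ones.
{A, C}: C1→C 10·9=90, C2→C 11·14=154, C3→C 4·8=32, C4→A 9·19=171, C5→C 2·4=8, C6→C 5·4=20, C7→A 7·6=42. Service 517; fixed 96; total 613.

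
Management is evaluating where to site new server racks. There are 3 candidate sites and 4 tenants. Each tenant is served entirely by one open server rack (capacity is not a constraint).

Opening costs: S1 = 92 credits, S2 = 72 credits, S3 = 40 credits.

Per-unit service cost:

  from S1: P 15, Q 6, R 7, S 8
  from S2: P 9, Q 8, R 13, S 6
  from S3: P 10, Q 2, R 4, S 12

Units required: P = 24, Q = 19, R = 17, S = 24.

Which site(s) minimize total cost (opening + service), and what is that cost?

For any fixed open set, each tenant goes to its cheapest open site; total = fixed + service.
{S2, S3}: P→S2 9·24=216, Q→S3 2·19=38, R→S3 4·17=68, S→S2 6·24=144. Service 466; fixed 112; total 578.
{S1, S2, S3}: service 466 + fixed 204 = 670
{S1, S3}: P→S3 10·24=240, Q→S3 2·19=38, R→S3 4·17=68, S→S1 8·24=192. Service 538; fixed 132; total 670.
{S3}: P→S3 10·24=240, Q→S3 2·19=38, R→S3 4·17=68, S→S3 12·24=288. Service 634; fixed 40; total 674.
No other subset beats 578.

Open S2 and S3; minimum total cost 578.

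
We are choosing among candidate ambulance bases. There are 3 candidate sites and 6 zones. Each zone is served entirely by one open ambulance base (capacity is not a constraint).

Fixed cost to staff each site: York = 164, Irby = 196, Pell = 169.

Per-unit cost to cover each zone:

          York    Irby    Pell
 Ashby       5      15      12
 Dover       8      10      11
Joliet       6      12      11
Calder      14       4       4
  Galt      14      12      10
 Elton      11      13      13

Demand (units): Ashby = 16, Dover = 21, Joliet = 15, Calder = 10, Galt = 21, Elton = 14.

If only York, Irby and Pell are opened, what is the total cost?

Total cost: 1271

Each zone is assigned to its cheapest site among the open ones.
{York, Irby, Pell}: Ashby→York 5·16=80, Dover→York 8·21=168, Joliet→York 6·15=90, Calder→Irby 4·10=40, Galt→Pell 10·21=210, Elton→York 11·14=154. Service 742; fixed 529; total 1271.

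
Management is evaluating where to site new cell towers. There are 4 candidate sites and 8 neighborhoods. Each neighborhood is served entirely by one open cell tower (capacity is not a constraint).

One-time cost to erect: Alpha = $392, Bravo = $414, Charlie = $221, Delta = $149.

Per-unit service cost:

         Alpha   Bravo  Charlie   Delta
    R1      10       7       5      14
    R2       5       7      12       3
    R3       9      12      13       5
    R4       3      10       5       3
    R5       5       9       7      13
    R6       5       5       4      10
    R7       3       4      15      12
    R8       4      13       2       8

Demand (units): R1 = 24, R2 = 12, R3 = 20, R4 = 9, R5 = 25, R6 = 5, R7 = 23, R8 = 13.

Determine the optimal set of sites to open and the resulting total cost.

Open Charlie and Delta; minimum total cost 1150.

For any fixed open set, each neighborhood goes to its cheapest open site; total = fixed + service.
{Charlie, Delta}: R1→Charlie 5·24=120, R2→Delta 3·12=36, R3→Delta 5·20=100, R4→Delta 3·9=27, R5→Charlie 7·25=175, R6→Charlie 4·5=20, R7→Delta 12·23=276, R8→Charlie 2·13=26. Service 780; fixed 370; total 1150.
{Alpha}: R1→Alpha 10·24=240, R2→Alpha 5·12=60, R3→Alpha 9·20=180, R4→Alpha 3·9=27, R5→Alpha 5·25=125, R6→Alpha 5·5=25, R7→Alpha 3·23=69, R8→Alpha 4·13=52. Service 778; fixed 392; total 1170.
{Alpha, Delta}: R1→Alpha 10·24=240, R2→Delta 3·12=36, R3→Delta 5·20=100, R4→Alpha 3·9=27, R5→Alpha 5·25=125, R6→Alpha 5·5=25, R7→Alpha 3·23=69, R8→Alpha 4·13=52. Service 674; fixed 541; total 1215.
{Alpha, Bravo, Charlie, Delta}: service 523 + fixed 1176 = 1699
(All 15 nonempty subsets were checked; Charlie and Delta is lowest.)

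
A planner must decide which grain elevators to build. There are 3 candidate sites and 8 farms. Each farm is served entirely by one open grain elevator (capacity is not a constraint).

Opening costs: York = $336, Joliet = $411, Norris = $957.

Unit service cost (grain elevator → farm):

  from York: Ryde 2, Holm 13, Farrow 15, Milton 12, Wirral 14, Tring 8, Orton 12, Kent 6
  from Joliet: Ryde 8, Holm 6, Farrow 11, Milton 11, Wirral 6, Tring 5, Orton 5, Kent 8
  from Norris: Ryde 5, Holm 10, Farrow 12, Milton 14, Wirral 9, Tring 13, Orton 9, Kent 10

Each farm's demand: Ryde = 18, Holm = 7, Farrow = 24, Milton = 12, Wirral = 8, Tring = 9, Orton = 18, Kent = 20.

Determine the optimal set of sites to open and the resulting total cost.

For any fixed open set, each farm goes to its cheapest open site; total = fixed + service.
{Joliet}: Ryde→Joliet 8·18=144, Holm→Joliet 6·7=42, Farrow→Joliet 11·24=264, Milton→Joliet 11·12=132, Wirral→Joliet 6·8=48, Tring→Joliet 5·9=45, Orton→Joliet 5·18=90, Kent→Joliet 8·20=160. Service 925; fixed 411; total 1336.
{York}: service 1151 + fixed 336 = 1487
{York, Joliet}: Ryde→York 2·18=36, Holm→Joliet 6·7=42, Farrow→Joliet 11·24=264, Milton→Joliet 11·12=132, Wirral→Joliet 6·8=48, Tring→Joliet 5·9=45, Orton→Joliet 5·18=90, Kent→York 6·20=120. Service 777; fixed 747; total 1524.
{York, Joliet, Norris}: Ryde→York 2·18=36, Holm→Joliet 6·7=42, Farrow→Joliet 11·24=264, Milton→Joliet 11·12=132, Wirral→Joliet 6·8=48, Tring→Joliet 5·9=45, Orton→Joliet 5·18=90, Kent→York 6·20=120. Service 777; fixed 1704; total 2481.
No other subset beats 1336.

Open Joliet only; minimum total cost 1336.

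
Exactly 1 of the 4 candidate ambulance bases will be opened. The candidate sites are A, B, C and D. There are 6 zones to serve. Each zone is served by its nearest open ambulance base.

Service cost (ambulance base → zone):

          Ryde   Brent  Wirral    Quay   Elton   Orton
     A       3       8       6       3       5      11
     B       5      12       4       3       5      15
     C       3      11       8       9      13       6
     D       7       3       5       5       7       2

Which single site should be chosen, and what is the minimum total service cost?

With exactly 1 open, each zone uses its cheapest among the chosen.
{D}: Ryde→D 7, Brent→D 3, Wirral→D 5, Quay→D 5, Elton→D 7, Orton→D 2. Service cost 29.
{A}: service cost 36
{B}: service cost 44
Among all 4 size-1 choices, {D} is lowest.

Choose D only; total service cost 29.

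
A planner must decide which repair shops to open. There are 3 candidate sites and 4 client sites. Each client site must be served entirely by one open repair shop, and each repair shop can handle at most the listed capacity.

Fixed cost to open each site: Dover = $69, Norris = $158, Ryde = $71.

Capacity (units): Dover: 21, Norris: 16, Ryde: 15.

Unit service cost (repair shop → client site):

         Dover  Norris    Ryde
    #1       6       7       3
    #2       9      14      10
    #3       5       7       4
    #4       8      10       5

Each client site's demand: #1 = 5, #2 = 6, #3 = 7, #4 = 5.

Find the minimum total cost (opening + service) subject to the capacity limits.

Open {Dover, Ryde}: #1→Ryde 3·5=15, #2→Dover 9·6=54, #3→Dover 5·7=35, #4→Ryde 5·5=25.
Loads: Dover carries 13/21, Ryde carries 10/15. Service 129; fixed 140; total 269.
Next best feasible plan costs 277.

Minimum total cost: 269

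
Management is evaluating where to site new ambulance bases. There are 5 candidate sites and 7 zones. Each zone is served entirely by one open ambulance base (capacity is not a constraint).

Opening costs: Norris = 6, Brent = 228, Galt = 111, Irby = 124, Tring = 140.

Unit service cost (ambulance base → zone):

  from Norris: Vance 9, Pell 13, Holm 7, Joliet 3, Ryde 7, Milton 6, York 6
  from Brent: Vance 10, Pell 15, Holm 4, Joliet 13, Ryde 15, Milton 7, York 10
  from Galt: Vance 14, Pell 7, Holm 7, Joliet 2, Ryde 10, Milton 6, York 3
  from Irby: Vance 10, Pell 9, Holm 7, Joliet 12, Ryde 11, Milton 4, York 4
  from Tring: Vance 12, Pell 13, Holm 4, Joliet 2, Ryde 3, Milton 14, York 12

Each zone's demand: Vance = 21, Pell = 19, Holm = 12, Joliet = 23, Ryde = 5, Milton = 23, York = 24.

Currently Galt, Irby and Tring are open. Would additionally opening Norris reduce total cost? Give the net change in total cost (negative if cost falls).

Yes — net change −15 (cost falls by 15).

Current service cost with {Galt, Irby, Tring}: 616.
Adding Norris: each zone re-picks its cheapest; new service cost 595, saving 21.
Extra fixed cost: 6. Net change = 6 − 21 = -15.
(Totals: 991 → 976.)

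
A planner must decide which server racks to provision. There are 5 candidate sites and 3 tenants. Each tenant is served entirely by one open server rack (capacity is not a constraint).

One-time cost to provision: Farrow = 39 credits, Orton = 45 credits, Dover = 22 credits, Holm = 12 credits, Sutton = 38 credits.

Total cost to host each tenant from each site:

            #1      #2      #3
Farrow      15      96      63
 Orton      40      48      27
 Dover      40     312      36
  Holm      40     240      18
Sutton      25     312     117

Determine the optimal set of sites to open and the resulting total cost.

Open Orton only; minimum total cost 160.

For any fixed open set, each tenant goes to its cheapest open site; total = fixed + service.
{Orton}: #1→Orton 40, #2→Orton 48, #3→Orton 27. Service 115; fixed 45; total 160.
{Orton, Holm}: service 106 + fixed 57 = 163
{Farrow, Orton}: service 90 + fixed 84 = 174
{Farrow, Orton, Dover, Holm, Sutton}: #1→Farrow 15, #2→Orton 48, #3→Holm 18. Service 81; fixed 156; total 237.
No other subset beats 160.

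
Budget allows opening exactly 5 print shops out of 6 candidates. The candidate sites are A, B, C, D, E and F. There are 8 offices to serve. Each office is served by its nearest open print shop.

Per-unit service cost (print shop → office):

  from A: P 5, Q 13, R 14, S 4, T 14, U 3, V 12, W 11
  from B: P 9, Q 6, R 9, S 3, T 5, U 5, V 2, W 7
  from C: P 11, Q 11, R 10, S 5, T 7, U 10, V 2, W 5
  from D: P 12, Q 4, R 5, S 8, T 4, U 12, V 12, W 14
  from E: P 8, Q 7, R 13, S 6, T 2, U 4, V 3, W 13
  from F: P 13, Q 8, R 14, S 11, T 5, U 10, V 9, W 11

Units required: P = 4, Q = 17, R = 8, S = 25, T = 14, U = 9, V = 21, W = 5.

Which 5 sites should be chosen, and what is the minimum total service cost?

With exactly 5 open, each office uses its cheapest among the chosen.
{A, B, C, D, E}: P→A 5·4=20, Q→D 4·17=68, R→D 5·8=40, S→B 3·25=75, T→E 2·14=28, U→A 3·9=27, V→B 2·21=42, W→C 5·5=25. Service cost 325.
{A, B, D, E, F}: service cost 335
{B, C, D, E, F}: service cost 346
Among all 6 size-5 choices, {A, B, C, D, E} is lowest.

Choose A, B, C, D and E; total service cost 325.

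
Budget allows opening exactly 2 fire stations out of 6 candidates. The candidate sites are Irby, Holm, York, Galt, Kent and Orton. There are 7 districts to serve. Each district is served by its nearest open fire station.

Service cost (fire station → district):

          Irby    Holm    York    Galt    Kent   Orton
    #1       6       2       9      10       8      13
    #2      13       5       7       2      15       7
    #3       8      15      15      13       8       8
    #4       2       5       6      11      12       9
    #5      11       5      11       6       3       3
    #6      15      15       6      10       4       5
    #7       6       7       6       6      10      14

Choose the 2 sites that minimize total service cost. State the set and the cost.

Choose Holm and Kent; total service cost 34.

With exactly 2 open, each district uses its cheapest among the chosen.
{Holm, Kent}: #1→Holm 2, #2→Holm 5, #3→Kent 8, #4→Holm 5, #5→Kent 3, #6→Kent 4, #7→Holm 7. Service cost 34.
{Holm, Orton}: service cost 35
{Irby, Orton}: service cost 37
Among all 15 size-2 choices, {Holm, Kent} is lowest.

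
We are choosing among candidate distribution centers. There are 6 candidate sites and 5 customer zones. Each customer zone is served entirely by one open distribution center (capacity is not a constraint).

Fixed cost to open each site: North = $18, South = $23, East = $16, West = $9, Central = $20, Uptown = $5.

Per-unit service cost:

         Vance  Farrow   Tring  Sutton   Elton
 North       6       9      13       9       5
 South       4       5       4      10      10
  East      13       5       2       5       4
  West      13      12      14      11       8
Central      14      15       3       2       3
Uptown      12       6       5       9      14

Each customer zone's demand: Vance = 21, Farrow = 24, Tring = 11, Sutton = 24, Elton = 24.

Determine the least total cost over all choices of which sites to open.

For any fixed open set, each customer zone goes to its cheapest open site; total = fixed + service.
{South, Central}: Vance→South 4·21=84, Farrow→South 5·24=120, Tring→Central 3·11=33, Sutton→Central 2·24=48, Elton→Central 3·24=72. Service 357; fixed 43; total 400.
{South, East, Central}: service 346 + fixed 59 = 405
{South, Central, Uptown}: service 357 + fixed 48 = 405
{North, South, East, West, Central, Uptown}: Vance→South 4·21=84, Farrow→South 5·24=120, Tring→East 2·11=22, Sutton→Central 2·24=48, Elton→Central 3·24=72. Service 346; fixed 91; total 437.
No other subset beats 400.

Minimum total cost: 400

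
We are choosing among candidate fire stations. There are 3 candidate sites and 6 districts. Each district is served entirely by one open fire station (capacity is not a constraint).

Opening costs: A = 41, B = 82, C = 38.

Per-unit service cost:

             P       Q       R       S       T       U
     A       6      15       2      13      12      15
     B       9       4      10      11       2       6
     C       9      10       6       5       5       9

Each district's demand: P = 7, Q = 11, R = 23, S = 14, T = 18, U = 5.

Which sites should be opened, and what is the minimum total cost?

For any fixed open set, each district goes to its cheapest open site; total = fixed + service.
{A, B, C}: P→A 6·7=42, Q→B 4·11=44, R→A 2·23=46, S→C 5·14=70, T→B 2·18=36, U→B 6·5=30. Service 268; fixed 161; total 429.
{A, B}: service 352 + fixed 123 = 475
{A, C}: P→A 6·7=42, Q→C 10·11=110, R→A 2·23=46, S→C 5·14=70, T→C 5·18=90, U→C 9·5=45. Service 403; fixed 79; total 482.
{C}: service 516 + fixed 38 = 554
No other subset beats 429.

Open A, B and C; minimum total cost 429.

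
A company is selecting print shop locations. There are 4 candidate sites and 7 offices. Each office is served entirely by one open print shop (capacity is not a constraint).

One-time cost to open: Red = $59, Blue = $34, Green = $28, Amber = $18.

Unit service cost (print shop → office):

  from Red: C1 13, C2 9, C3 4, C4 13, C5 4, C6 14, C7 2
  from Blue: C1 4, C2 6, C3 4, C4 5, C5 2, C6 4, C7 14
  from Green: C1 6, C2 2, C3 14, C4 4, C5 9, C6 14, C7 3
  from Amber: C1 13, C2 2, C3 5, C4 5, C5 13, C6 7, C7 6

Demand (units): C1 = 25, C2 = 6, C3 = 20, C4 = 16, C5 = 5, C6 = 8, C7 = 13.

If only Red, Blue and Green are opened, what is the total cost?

Total cost: 445

Each office is assigned to its cheapest site among the open ones.
{Red, Blue, Green}: C1→Blue 4·25=100, C2→Green 2·6=12, C3→Red 4·20=80, C4→Green 4·16=64, C5→Blue 2·5=10, C6→Blue 4·8=32, C7→Red 2·13=26. Service 324; fixed 121; total 445.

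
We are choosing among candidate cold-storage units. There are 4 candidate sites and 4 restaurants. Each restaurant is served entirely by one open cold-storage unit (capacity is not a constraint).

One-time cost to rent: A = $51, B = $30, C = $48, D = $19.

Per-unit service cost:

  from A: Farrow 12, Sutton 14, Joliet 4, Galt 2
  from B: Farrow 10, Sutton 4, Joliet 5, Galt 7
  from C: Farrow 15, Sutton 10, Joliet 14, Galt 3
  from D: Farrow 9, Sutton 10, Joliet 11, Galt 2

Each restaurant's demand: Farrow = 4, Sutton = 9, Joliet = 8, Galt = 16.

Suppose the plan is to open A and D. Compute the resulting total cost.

Each restaurant is assigned to its cheapest site among the open ones.
{A, D}: Farrow→D 9·4=36, Sutton→D 10·9=90, Joliet→A 4·8=32, Galt→A 2·16=32. Service 190; fixed 70; total 260.

Total cost: 260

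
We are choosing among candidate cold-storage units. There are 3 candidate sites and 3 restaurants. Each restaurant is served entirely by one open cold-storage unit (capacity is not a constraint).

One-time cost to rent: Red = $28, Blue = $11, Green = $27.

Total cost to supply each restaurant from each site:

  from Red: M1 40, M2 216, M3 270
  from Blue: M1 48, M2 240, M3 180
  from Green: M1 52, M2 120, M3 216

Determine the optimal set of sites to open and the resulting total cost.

Open Blue and Green; minimum total cost 386.

For any fixed open set, each restaurant goes to its cheapest open site; total = fixed + service.
{Blue, Green}: M1→Blue 48, M2→Green 120, M3→Blue 180. Service 348; fixed 38; total 386.
{Red, Blue, Green}: service 340 + fixed 66 = 406
{Green}: service 388 + fixed 27 = 415
{Blue}: service 468 + fixed 11 = 479
No other subset beats 386.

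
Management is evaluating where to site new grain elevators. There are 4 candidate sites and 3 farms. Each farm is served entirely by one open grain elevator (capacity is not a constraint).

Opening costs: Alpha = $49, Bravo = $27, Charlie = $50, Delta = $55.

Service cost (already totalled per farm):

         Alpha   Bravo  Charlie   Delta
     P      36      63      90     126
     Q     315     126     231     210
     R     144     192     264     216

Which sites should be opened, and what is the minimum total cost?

For any fixed open set, each farm goes to its cheapest open site; total = fixed + service.
{Alpha, Bravo}: P→Alpha 36, Q→Bravo 126, R→Alpha 144. Service 306; fixed 76; total 382.
{Bravo}: service 381 + fixed 27 = 408
{Alpha, Bravo, Charlie}: P→Alpha 36, Q→Bravo 126, R→Alpha 144. Service 306; fixed 126; total 432.
{Alpha, Bravo, Charlie, Delta}: service 306 + fixed 181 = 487
(All 15 nonempty subsets were checked; Alpha and Bravo is lowest.)

Open Alpha and Bravo; minimum total cost 382.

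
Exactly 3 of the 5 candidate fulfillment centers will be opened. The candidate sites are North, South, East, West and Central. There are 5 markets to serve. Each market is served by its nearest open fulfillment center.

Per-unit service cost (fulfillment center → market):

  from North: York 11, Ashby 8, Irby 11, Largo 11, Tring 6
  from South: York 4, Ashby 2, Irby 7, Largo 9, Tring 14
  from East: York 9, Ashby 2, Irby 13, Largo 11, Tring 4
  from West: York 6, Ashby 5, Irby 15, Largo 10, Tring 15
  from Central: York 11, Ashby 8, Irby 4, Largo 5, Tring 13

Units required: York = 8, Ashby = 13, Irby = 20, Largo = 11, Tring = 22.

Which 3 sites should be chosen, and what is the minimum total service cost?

Choose South, East and Central; total service cost 281.

With exactly 3 open, each market uses its cheapest among the chosen.
{South, East, Central}: York→South 4·8=32, Ashby→South 2·13=26, Irby→Central 4·20=80, Largo→Central 5·11=55, Tring→East 4·22=88. Service cost 281.
{East, West, Central}: service cost 297
{North, East, Central}: service cost 321
Among all 10 size-3 choices, {South, East, Central} is lowest.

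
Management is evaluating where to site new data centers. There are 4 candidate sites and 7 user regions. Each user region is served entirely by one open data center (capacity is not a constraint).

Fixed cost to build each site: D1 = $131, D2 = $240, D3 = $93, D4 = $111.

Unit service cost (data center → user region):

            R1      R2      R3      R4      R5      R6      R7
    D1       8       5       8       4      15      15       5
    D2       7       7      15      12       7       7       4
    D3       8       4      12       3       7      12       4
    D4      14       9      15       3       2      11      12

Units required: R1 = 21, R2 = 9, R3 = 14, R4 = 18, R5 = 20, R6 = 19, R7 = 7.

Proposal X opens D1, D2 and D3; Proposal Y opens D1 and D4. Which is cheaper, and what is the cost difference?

Proposal X: {D1, D2, D3}: R1→D2 7·21=147, R2→D3 4·9=36, R3→D1 8·14=112, R4→D3 3·18=54, R5→D2 7·20=140, R6→D2 7·19=133, R7→D2 4·7=28. Service 650; fixed 464; total 1114.
Proposal Y: {D1, D4}: R1→D1 8·21=168, R2→D1 5·9=45, R3→D1 8·14=112, R4→D4 3·18=54, R5→D4 2·20=40, R6→D4 11·19=209, R7→D1 5·7=35. Service 663; fixed 242; total 905.
Difference: |1114 − 905| = 209.

Proposal Y is cheaper by 209.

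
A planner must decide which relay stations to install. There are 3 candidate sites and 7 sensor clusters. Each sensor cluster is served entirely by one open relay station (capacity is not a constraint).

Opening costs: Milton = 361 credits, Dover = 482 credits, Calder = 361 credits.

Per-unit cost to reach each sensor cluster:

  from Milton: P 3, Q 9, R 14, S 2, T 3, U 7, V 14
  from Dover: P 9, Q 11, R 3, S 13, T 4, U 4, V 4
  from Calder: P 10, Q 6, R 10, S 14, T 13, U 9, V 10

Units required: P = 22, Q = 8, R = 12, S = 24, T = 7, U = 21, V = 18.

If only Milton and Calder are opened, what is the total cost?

Total cost: 1352

Each sensor cluster is assigned to its cheapest site among the open ones.
{Milton, Calder}: P→Milton 3·22=66, Q→Calder 6·8=48, R→Calder 10·12=120, S→Milton 2·24=48, T→Milton 3·7=21, U→Milton 7·21=147, V→Calder 10·18=180. Service 630; fixed 722; total 1352.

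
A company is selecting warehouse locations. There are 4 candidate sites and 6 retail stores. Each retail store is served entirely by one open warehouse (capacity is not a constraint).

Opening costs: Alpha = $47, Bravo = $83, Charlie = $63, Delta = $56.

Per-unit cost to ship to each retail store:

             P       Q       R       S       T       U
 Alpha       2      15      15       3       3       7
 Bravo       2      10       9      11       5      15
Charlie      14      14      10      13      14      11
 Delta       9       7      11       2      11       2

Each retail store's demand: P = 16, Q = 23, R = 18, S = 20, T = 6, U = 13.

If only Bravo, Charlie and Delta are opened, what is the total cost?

Total cost: 653

Each retail store is assigned to its cheapest site among the open ones.
{Bravo, Charlie, Delta}: P→Bravo 2·16=32, Q→Delta 7·23=161, R→Bravo 9·18=162, S→Delta 2·20=40, T→Bravo 5·6=30, U→Delta 2·13=26. Service 451; fixed 202; total 653.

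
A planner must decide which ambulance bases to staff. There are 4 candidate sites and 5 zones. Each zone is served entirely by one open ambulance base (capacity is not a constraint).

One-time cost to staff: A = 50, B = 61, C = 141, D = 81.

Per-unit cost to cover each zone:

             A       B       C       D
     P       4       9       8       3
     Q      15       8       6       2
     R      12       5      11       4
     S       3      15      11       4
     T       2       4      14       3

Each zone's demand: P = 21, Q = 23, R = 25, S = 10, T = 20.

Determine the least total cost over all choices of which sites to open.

Minimum total cost: 390

For any fixed open set, each zone goes to its cheapest open site; total = fixed + service.
{D}: P→D 3·21=63, Q→D 2·23=46, R→D 4·25=100, S→D 4·10=40, T→D 3·20=60. Service 309; fixed 81; total 390.
{A, D}: service 279 + fixed 131 = 410
{B, D}: service 309 + fixed 142 = 451
{A, B, C, D}: P→D 3·21=63, Q→D 2·23=46, R→D 4·25=100, S→A 3·10=30, T→A 2·20=40. Service 279; fixed 333; total 612.
No other subset beats 390.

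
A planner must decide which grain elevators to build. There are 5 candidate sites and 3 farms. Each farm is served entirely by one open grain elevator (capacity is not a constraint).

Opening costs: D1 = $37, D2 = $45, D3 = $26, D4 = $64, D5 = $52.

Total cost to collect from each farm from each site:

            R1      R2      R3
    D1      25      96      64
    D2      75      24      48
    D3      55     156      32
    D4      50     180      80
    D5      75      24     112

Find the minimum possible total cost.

For any fixed open set, each farm goes to its cheapest open site; total = fixed + service.
{D1, D2}: R1→D1 25, R2→D2 24, R3→D2 48. Service 97; fixed 82; total 179.
{D2, D3}: service 111 + fixed 71 = 182
{D1, D2, D3}: service 81 + fixed 108 = 189
{D1, D2, D3, D4, D5}: service 81 + fixed 224 = 305
No other subset beats 179.

Minimum total cost: 179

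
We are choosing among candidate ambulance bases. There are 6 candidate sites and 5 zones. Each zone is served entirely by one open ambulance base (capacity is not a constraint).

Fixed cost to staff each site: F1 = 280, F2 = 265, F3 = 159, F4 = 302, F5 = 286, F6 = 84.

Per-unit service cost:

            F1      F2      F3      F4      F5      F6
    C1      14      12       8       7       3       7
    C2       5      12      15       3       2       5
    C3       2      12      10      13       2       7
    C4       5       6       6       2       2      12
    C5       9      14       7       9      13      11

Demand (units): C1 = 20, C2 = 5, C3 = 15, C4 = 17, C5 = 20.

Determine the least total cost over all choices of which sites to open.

Minimum total cost: 680

For any fixed open set, each zone goes to its cheapest open site; total = fixed + service.
{F5}: C1→F5 3·20=60, C2→F5 2·5=10, C3→F5 2·15=30, C4→F5 2·17=34, C5→F5 13·20=260. Service 394; fixed 286; total 680.
{F3, F5}: C1→F5 3·20=60, C2→F5 2·5=10, C3→F5 2·15=30, C4→F5 2·17=34, C5→F3 7·20=140. Service 274; fixed 445; total 719.
{F5, F6}: service 354 + fixed 370 = 724
{F1, F2, F3, F4, F5, F6}: C1→F5 3·20=60, C2→F5 2·5=10, C3→F1 2·15=30, C4→F4 2·17=34, C5→F3 7·20=140. Service 274; fixed 1376; total 1650.
No other subset beats 680.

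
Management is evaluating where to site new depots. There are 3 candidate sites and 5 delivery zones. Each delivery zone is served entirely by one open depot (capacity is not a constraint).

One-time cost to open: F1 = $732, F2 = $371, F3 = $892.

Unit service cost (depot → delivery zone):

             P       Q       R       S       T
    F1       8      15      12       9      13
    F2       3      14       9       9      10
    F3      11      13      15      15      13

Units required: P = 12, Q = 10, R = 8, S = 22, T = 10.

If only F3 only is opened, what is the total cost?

Total cost: 1734

Each delivery zone is assigned to its cheapest site among the open ones.
{F3}: P→F3 11·12=132, Q→F3 13·10=130, R→F3 15·8=120, S→F3 15·22=330, T→F3 13·10=130. Service 842; fixed 892; total 1734.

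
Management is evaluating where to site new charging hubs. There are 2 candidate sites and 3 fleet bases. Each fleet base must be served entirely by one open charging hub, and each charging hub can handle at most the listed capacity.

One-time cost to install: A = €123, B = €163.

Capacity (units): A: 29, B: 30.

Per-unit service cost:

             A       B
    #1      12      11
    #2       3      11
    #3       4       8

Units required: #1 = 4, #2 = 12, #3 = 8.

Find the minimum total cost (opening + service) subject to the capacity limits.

Open {A}: #1→A 12·4=48, #2→A 3·12=36, #3→A 4·8=32.
Loads: A carries 24/29. Service 116; fixed 123; total 239.
Next best feasible plan costs 398.

Minimum total cost: 239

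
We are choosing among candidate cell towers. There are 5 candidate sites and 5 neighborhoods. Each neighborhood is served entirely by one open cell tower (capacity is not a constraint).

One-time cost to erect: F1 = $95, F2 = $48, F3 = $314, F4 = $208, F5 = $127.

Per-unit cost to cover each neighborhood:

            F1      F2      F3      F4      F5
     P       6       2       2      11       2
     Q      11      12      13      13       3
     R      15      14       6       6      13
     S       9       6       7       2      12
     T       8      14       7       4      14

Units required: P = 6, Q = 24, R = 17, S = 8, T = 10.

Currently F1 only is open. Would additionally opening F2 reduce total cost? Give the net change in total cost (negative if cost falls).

Yes — net change −17 (cost falls by 17).

Current service cost with {F1}: 707.
Adding F2: each neighborhood re-picks its cheapest; new service cost 642, saving 65.
Extra fixed cost: 48. Net change = 48 − 65 = -17.
(Totals: 802 → 785.)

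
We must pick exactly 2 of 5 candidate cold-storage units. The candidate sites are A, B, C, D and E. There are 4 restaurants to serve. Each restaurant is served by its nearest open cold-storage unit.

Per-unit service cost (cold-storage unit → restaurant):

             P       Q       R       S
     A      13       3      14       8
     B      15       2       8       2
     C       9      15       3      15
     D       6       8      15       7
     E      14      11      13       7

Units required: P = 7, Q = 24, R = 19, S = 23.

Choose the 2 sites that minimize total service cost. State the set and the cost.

Choose B and C; total service cost 214.

With exactly 2 open, each restaurant uses its cheapest among the chosen.
{B, C}: P→C 9·7=63, Q→B 2·24=48, R→C 3·19=57, S→B 2·23=46. Service cost 214.
{B, D}: service cost 288
{A, B}: service cost 337
Among all 10 size-2 choices, {B, C} is lowest.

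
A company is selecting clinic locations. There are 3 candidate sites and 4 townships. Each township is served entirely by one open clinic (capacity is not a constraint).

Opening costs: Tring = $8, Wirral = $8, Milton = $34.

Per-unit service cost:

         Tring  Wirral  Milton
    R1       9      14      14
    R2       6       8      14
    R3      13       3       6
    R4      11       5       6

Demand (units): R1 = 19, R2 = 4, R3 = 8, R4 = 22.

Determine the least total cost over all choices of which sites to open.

For any fixed open set, each township goes to its cheapest open site; total = fixed + service.
{Tring, Wirral}: R1→Tring 9·19=171, R2→Tring 6·4=24, R3→Wirral 3·8=24, R4→Wirral 5·22=110. Service 329; fixed 16; total 345.
{Tring, Wirral, Milton}: service 329 + fixed 50 = 379
{Tring, Milton}: service 375 + fixed 42 = 417
{Tring}: service 541 + fixed 8 = 549
(All 7 nonempty subsets were checked; Tring and Wirral is lowest.)

Minimum total cost: 345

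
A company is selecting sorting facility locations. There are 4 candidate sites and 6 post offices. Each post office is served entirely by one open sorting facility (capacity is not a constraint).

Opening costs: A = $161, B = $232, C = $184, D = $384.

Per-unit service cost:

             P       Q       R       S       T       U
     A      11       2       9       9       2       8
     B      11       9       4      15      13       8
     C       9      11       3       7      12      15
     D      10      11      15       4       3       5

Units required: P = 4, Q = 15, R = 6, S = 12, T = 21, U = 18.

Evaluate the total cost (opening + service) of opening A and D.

Each post office is assigned to its cheapest site among the open ones.
{A, D}: P→D 10·4=40, Q→A 2·15=30, R→A 9·6=54, S→D 4·12=48, T→A 2·21=42, U→D 5·18=90. Service 304; fixed 545; total 849.

Total cost: 849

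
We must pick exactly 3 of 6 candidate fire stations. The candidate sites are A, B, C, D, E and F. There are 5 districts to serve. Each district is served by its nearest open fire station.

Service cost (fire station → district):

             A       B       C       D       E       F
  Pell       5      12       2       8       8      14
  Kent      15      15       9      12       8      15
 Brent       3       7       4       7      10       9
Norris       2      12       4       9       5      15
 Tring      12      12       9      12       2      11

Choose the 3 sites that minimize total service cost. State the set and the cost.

Choose A, C and E; total service cost 17.

With exactly 3 open, each district uses its cheapest among the chosen.
{A, C, E}: Pell→C 2, Kent→E 8, Brent→A 3, Norris→A 2, Tring→E 2. Service cost 17.
{A, B, E}: service cost 20
{A, D, E}: service cost 20
Among all 20 size-3 choices, {A, C, E} is lowest.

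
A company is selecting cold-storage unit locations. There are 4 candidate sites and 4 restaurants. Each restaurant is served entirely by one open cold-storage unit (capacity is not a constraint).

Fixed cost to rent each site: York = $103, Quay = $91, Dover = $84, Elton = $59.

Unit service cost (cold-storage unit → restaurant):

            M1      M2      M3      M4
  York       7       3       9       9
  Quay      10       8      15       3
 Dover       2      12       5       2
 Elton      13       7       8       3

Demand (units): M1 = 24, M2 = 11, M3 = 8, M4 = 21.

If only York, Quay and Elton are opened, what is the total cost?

Each restaurant is assigned to its cheapest site among the open ones.
{York, Quay, Elton}: M1→York 7·24=168, M2→York 3·11=33, M3→Elton 8·8=64, M4→Quay 3·21=63. Service 328; fixed 253; total 581.

Total cost: 581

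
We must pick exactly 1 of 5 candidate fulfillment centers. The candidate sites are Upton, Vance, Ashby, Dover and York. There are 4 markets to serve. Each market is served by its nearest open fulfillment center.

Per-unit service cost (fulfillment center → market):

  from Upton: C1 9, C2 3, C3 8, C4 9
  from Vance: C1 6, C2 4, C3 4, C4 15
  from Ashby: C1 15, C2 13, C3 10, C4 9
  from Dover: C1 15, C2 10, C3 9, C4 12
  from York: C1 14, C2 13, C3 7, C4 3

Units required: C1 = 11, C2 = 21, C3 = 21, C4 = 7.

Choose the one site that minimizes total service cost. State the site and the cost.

Choose Vance only; total service cost 339.

With exactly 1 open, each market uses its cheapest among the chosen.
{Vance}: C1→Vance 6·11=66, C2→Vance 4·21=84, C3→Vance 4·21=84, C4→Vance 15·7=105. Service cost 339.
{Upton}: service cost 393
{York}: service cost 595
Among all 5 size-1 choices, {Vance} is lowest.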